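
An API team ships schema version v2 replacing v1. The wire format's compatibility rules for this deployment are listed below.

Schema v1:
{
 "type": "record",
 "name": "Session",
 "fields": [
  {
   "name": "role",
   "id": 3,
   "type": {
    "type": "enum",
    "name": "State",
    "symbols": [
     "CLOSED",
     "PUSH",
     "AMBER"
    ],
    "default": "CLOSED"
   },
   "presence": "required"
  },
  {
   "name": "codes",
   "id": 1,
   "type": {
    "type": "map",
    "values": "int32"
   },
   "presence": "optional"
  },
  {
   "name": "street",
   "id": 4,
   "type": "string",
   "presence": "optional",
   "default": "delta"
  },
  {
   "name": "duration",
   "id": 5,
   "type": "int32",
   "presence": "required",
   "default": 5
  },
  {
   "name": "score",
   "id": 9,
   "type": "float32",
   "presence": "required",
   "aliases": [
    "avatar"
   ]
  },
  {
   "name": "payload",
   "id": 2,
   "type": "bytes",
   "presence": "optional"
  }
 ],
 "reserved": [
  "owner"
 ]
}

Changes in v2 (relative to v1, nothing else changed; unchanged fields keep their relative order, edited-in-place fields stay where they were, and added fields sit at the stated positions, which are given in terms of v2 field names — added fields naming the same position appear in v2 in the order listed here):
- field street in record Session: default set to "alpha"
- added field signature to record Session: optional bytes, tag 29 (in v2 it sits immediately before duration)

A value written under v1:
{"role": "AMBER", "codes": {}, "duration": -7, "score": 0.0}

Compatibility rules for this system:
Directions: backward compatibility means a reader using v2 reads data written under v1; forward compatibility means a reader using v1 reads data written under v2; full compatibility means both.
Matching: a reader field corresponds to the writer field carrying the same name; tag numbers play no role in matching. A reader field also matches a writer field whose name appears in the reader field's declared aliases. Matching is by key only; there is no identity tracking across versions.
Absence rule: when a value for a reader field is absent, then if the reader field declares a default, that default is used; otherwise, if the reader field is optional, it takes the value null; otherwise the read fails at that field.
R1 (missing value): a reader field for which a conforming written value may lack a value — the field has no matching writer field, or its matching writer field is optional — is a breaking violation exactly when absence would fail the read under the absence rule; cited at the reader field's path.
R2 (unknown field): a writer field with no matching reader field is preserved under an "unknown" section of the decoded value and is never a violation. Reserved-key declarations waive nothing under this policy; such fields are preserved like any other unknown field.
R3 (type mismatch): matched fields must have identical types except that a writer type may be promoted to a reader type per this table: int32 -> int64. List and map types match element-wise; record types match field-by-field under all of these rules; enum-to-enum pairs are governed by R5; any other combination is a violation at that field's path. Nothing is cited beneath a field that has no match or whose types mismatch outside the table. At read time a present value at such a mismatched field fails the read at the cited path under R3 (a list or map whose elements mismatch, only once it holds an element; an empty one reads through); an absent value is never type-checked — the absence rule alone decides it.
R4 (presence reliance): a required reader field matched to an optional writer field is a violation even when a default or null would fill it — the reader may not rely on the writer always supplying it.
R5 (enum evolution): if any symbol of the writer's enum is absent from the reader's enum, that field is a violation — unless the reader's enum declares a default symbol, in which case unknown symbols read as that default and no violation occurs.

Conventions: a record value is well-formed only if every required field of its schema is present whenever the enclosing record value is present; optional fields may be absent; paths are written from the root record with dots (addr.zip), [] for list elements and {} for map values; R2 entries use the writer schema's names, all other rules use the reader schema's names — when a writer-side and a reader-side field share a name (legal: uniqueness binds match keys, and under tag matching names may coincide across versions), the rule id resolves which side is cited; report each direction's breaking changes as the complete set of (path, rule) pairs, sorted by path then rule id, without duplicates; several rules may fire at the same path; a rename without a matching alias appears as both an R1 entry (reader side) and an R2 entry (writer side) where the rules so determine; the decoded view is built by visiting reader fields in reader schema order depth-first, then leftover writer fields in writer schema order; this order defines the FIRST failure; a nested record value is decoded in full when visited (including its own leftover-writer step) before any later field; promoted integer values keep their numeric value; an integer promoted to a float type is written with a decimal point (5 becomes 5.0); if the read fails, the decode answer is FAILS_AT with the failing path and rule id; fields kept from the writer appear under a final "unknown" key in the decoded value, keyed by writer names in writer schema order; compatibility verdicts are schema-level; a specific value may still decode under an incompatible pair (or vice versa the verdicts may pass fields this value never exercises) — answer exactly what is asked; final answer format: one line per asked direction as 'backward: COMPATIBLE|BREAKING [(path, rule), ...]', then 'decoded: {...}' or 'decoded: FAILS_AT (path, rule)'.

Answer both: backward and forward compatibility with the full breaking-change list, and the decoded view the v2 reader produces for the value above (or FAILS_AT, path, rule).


backward: COMPATIBLE []; forward: COMPATIBLE []; decoded: {"role": "AMBER", "codes": {}, "street": "alpha", "signature": null, "duration": -7, "score": 0.0, "payload": null}

the writer's type comes first in each Session pair
backward analysis of Session with v2 as reader and v1 as writer:
  writer required, State -> State: reader role maps from writer role
  writer optional, map<string, int32> -> map<string, int32>: reader codes maps from writer codes
  writer optional, string -> string: reader street maps from writer street
  signature: no writer-side match
  writer required, int32 -> int32: reader duration maps from writer duration
  writer required, float32 -> float32: reader score maps from writer score
  writer optional, bytes -> bytes: reader payload maps from writer payload
  => no violations; backward on Session: COMPATIBLE
forward analysis of Session with v1 as reader and v2 as writer:
  writer required, State -> State: reader role maps from writer role
  writer optional, map<string, int32> -> map<string, int32>: reader codes maps from writer codes
  writer optional, string -> string: reader street maps from writer street
  writer required, int32 -> int32: reader duration maps from writer duration
  writer required, float32 -> float32: reader score maps from writer score
  writer optional, bytes -> bytes: reader payload maps from writer payload
  signature (writer side), unknown to reader
  => no violations; forward on Session: COMPATIBLE
decoding the Session value with the v2 reader:
  role := "AMBER"
  codes := {}
  street := "alpha" (missing; default applied)
  signature := null (missing; optional => null)
  duration := -7
  score := 0.0
  payload := null (missing; optional => null)
  => decoded: {"role": "AMBER", "codes": {}, "street": "alpha", "signature": null, "duration": -7, "score": 0.0, "payload": null}


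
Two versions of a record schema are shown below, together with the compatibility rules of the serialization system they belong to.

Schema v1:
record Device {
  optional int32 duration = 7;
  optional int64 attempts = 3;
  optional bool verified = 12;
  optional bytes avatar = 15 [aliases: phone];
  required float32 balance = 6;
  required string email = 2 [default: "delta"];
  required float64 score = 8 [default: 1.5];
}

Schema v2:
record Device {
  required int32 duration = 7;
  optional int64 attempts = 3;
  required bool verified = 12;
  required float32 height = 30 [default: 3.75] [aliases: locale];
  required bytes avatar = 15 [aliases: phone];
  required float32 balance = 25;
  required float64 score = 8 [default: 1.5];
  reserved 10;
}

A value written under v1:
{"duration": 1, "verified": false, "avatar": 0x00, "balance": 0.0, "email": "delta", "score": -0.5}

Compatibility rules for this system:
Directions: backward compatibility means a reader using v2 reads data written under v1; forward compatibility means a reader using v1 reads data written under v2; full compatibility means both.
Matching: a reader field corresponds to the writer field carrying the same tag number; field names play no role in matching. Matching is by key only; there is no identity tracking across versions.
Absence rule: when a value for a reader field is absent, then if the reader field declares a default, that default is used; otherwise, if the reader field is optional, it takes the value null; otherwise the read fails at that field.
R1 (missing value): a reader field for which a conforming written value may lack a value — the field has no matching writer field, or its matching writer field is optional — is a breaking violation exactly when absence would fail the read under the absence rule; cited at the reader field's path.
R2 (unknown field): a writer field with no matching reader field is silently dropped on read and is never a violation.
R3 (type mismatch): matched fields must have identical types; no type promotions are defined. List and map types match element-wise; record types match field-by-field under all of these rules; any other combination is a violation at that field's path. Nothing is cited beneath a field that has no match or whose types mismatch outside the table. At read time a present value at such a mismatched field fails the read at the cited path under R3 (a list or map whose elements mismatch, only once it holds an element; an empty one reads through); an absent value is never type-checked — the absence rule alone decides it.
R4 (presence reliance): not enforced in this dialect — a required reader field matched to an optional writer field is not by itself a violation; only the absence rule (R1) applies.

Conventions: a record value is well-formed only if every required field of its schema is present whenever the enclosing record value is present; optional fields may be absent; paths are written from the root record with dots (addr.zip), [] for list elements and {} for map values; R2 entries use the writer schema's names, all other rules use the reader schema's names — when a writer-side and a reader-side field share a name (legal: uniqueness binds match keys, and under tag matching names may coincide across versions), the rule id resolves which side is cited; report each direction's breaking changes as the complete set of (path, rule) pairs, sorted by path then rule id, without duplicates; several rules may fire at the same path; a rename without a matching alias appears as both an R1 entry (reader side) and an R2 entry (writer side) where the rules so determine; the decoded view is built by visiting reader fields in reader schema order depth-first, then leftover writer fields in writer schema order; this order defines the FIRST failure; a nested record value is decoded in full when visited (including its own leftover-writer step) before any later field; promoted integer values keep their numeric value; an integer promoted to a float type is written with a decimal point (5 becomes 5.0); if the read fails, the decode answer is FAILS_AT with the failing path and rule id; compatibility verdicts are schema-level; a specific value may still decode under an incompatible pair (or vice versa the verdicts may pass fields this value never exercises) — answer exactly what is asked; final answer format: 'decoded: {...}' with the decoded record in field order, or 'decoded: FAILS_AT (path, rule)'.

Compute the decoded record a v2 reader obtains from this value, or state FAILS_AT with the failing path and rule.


decoded: FAILS_AT (balance, R1)

in Device below, arrows point writer -> reader
decode (reader v2):
  duration := 1
  attempts := null (not supplied -> null)
  verified := false
  height := 3.75 (no value, default fills)
  avatar := 0x00
  read fails at balance under R1 (no fill)
  => FAILS_AT (balance, R1)
the rest of the Device diff is inert for this question:
  removed field email from record Device -> triggers nothing under the printed rules; the Device answer is the same either way
  added field height to record Device: required float32, tag 30, default 3.75 (in v2 it sits immediately before avatar) -> triggers nothing under the printed rules; the Device answer is the same either way
  field avatar in record Device: optional changed to required -> schema-level compatibility only; this Device value's decode is unchanged
  field duration in record Device: optional changed to required -> schema-level compatibility only; this Device value's decode is unchanged
  field verified in record Device: optional changed to required -> schema-level compatibility only; this Device value's decode is unchanged


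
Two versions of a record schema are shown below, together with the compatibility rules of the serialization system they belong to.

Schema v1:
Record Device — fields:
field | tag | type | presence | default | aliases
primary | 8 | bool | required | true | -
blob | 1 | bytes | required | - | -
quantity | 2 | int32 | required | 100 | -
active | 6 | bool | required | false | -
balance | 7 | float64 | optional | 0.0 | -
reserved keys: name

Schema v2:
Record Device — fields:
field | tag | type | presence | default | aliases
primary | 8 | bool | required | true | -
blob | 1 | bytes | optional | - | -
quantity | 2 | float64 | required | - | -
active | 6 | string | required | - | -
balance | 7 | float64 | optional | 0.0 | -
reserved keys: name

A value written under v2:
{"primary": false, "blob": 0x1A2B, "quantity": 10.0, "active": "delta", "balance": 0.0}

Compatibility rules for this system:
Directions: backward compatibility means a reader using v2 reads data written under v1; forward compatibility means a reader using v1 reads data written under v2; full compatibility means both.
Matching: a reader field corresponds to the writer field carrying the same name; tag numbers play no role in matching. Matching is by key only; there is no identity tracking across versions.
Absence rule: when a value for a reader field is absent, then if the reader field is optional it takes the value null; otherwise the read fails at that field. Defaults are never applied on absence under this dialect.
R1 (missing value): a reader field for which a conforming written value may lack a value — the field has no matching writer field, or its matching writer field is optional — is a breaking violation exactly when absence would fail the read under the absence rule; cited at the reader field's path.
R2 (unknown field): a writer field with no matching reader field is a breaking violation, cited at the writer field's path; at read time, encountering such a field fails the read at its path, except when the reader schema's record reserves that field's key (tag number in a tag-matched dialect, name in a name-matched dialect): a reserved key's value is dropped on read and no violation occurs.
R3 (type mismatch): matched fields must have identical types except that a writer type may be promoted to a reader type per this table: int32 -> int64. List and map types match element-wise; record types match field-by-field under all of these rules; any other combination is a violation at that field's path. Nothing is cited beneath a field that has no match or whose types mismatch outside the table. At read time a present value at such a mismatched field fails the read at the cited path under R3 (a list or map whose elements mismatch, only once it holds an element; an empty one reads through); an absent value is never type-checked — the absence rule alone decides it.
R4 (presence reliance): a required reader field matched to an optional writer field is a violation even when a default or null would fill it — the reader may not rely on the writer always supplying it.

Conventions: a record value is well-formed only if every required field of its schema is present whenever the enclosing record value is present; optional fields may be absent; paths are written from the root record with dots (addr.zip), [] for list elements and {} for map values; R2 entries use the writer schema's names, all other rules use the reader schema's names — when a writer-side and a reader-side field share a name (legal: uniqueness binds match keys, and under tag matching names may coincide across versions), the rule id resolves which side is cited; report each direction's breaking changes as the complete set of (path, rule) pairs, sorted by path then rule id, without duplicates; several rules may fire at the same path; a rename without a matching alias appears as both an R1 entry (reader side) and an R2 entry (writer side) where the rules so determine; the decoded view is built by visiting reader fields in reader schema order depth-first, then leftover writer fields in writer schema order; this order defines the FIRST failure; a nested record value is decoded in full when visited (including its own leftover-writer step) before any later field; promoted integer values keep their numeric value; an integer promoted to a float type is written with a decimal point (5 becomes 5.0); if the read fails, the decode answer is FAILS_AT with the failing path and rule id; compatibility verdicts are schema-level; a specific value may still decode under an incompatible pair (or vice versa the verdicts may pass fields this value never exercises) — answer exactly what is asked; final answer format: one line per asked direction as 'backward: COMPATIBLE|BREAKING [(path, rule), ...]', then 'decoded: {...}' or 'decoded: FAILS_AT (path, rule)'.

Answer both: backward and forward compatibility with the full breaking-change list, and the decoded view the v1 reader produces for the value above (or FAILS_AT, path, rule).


the writer's type comes first in each Device pair
checking backward for Device: reader v2 against writer v1:
  bool -> bool, writer required: primary aligns to primary
  bytes -> bytes, writer required: blob aligns to blob
  int32 -> float64, writer required: quantity aligns to quantity
  bool -> string, writer required: active aligns to active
  float64 -> float64, writer optional: balance aligns to balance
  rule R3 violated at active
  rule R3 violated at quantity
  => backward: BREAKING (2)
checking forward for Device: reader v1 against writer v2:
  bool -> bool, writer required: primary aligns to primary
  bytes -> bytes, writer optional: blob aligns to blob
  float64 -> int32, writer required: quantity aligns to quantity
  string -> bool, writer required: active aligns to active
  float64 -> float64, writer optional: balance aligns to balance
  rule R3 violated at active
  rule R1 violated at blob
  rule R4 violated at blob
  rule R3 violated at quantity
  => forward: BREAKING (4)
decode walk for Device under reader schema v1:
  primary := false
  blob := 0x1A2B
  read fails at quantity under R3
  => FAILS_AT (quantity, R3)

backward: BREAKING [(active, R3), (quantity, R3)]; forward: BREAKING [(active, R3), (blob, R1), (blob, R4), (quantity, R3)]; decoded: FAILS_AT (quantity, R3)


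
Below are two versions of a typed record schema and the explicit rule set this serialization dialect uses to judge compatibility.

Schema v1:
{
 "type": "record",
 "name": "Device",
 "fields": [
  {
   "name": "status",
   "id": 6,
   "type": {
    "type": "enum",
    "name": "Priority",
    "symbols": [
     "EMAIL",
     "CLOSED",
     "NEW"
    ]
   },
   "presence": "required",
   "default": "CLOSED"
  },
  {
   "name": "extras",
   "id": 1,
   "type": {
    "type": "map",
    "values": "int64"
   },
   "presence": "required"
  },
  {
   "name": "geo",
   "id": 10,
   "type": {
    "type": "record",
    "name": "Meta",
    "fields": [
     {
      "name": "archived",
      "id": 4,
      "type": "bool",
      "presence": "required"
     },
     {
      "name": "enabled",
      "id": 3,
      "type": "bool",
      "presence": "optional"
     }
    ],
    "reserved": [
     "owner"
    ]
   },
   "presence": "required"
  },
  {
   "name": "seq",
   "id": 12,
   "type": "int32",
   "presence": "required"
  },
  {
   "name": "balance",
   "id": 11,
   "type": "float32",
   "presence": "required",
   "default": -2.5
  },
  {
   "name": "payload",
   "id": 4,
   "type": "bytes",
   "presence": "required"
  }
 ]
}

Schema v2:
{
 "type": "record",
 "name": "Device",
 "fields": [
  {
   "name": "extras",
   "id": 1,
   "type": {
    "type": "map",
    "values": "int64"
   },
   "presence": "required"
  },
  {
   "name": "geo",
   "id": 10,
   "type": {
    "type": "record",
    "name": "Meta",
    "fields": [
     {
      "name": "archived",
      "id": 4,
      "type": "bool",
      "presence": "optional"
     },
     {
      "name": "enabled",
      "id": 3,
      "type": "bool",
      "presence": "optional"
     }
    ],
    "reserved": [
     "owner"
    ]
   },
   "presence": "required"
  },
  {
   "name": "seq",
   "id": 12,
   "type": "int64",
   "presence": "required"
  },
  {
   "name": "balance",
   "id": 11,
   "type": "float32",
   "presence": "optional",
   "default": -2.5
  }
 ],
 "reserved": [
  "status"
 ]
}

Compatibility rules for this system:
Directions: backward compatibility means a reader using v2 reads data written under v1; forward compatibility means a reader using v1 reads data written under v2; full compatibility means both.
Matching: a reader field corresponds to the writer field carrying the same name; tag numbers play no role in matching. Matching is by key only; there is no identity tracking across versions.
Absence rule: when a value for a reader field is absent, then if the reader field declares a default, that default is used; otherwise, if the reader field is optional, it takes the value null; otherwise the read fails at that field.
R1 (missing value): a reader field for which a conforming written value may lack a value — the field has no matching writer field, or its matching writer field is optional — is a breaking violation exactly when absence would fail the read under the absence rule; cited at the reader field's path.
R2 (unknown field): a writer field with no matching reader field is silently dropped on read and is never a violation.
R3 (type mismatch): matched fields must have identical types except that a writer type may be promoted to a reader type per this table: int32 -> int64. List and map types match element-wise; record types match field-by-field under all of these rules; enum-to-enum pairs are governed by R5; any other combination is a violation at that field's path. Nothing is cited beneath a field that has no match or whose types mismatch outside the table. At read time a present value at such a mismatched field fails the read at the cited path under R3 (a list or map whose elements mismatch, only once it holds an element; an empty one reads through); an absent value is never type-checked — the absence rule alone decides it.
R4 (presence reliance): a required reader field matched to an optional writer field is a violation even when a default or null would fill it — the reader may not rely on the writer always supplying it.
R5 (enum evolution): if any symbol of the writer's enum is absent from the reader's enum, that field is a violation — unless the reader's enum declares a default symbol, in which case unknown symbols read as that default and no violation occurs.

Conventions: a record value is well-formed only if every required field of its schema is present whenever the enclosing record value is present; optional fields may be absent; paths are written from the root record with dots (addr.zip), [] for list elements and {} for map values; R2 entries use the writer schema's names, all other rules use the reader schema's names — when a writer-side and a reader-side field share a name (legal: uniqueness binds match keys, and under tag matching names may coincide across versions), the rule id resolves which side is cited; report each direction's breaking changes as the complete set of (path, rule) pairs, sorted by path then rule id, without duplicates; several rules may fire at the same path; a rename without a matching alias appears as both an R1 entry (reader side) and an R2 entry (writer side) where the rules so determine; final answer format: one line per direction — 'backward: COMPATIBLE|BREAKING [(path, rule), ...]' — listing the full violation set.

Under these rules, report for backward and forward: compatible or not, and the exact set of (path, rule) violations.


backward: COMPATIBLE []; forward: BREAKING [(balance, R4), (geo.archived, R1), (geo.archived, R4), (payload, R1), (seq, R3)]

each type pair in Device: writer, then reader
backward pass over Device, reader schema v2, writer schema v1:
  extras: map<string, int64> -> map<string, int64>, writer required; from extras
  geo: Meta -> Meta, writer required; from geo
  seq: int32 -> int64, writer required; from seq
  balance: float32 -> float32, writer required; from balance
  leftover writer field: status
  leftover writer field: payload
  geo.archived: bool -> bool, writer required; from geo.archived
  geo.enabled: bool -> bool, writer optional; from geo.enabled
  => backward verdict for Device: COMPATIBLE, no violations
forward pass over Device, reader schema v1, writer schema v2:
  status has no writer counterpart
  extras: map<string, int64> -> map<string, int64>, writer required; from extras
  geo: Meta -> Meta, writer required; from geo
  seq: int64 -> int32, writer required; from seq
  balance: float32 -> float32, writer optional; from balance
  payload has no writer counterpart
  geo.archived: bool -> bool, writer optional; from geo.archived
  geo.enabled: bool -> bool, writer optional; from geo.enabled
  breaking: (balance, R4)
  breaking: (geo.archived, R1)
  breaking: (geo.archived, R4)
  breaking: (payload, R1)
  breaking: (seq, R3)
  forward on Device therefore BREAKING (5)


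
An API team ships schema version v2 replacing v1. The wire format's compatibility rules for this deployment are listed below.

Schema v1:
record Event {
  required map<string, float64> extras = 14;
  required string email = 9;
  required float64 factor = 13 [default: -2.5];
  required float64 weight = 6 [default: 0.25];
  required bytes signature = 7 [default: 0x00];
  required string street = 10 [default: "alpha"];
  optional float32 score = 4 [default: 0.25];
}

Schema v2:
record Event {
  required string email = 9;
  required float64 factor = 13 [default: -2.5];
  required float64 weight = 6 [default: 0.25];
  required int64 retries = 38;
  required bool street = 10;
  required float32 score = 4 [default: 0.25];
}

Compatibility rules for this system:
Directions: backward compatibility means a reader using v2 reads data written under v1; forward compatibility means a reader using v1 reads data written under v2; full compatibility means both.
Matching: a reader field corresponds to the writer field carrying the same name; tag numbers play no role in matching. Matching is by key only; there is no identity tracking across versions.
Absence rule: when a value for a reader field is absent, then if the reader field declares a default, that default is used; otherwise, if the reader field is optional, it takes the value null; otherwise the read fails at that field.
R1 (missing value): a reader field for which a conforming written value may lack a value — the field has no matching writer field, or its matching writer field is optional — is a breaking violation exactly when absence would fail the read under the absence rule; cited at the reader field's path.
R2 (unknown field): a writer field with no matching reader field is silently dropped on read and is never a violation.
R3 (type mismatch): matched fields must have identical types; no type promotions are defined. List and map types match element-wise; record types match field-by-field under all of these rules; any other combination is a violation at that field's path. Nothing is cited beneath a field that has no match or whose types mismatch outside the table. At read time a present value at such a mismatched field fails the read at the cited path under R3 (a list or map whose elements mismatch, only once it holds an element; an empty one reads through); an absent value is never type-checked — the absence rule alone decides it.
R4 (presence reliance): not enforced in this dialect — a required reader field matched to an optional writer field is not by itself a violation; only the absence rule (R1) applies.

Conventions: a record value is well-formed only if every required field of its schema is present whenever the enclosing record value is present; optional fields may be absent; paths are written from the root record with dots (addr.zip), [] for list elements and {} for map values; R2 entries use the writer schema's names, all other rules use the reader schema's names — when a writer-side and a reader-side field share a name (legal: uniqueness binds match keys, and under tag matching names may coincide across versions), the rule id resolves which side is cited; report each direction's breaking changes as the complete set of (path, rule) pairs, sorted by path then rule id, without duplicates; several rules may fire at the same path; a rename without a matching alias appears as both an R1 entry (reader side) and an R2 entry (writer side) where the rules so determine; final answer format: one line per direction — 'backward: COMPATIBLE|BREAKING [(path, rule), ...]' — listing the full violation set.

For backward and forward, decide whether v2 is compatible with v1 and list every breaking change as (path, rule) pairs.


backward: BREAKING [(retries, R1), (street, R3)]; forward: BREAKING [(extras, R1), (street, R3)]

arrows below run writer -> reader for Event
checking backward for Event: reader v2 against writer v1:
  email: string -> string, writer required; from email
  factor: float64 -> float64, writer required; from factor
  weight: float64 -> float64, writer required; from weight
  retries: no writer-side match
  street: string -> bool, writer required; from street
  score: float32 -> float32, writer optional; from score
  writer field extras has no reader counterpart
  writer field signature has no reader counterpart
  breaking: (retries, R1)
  breaking: (street, R3)
  backward on Event therefore BREAKING (2)
checking forward for Event: reader v1 against writer v2:
  extras: no writer-side match
  email: string -> string, writer required; from email
  factor: float64 -> float64, writer required; from factor
  weight: float64 -> float64, writer required; from weight
  signature: no writer-side match
  street: bool -> string, writer required; from street
  score: float32 -> float32, writer required; from score
  writer field retries has no reader counterpart
  breaking: (extras, R1)
  breaking: (street, R3)
  forward on Event therefore BREAKING (2)


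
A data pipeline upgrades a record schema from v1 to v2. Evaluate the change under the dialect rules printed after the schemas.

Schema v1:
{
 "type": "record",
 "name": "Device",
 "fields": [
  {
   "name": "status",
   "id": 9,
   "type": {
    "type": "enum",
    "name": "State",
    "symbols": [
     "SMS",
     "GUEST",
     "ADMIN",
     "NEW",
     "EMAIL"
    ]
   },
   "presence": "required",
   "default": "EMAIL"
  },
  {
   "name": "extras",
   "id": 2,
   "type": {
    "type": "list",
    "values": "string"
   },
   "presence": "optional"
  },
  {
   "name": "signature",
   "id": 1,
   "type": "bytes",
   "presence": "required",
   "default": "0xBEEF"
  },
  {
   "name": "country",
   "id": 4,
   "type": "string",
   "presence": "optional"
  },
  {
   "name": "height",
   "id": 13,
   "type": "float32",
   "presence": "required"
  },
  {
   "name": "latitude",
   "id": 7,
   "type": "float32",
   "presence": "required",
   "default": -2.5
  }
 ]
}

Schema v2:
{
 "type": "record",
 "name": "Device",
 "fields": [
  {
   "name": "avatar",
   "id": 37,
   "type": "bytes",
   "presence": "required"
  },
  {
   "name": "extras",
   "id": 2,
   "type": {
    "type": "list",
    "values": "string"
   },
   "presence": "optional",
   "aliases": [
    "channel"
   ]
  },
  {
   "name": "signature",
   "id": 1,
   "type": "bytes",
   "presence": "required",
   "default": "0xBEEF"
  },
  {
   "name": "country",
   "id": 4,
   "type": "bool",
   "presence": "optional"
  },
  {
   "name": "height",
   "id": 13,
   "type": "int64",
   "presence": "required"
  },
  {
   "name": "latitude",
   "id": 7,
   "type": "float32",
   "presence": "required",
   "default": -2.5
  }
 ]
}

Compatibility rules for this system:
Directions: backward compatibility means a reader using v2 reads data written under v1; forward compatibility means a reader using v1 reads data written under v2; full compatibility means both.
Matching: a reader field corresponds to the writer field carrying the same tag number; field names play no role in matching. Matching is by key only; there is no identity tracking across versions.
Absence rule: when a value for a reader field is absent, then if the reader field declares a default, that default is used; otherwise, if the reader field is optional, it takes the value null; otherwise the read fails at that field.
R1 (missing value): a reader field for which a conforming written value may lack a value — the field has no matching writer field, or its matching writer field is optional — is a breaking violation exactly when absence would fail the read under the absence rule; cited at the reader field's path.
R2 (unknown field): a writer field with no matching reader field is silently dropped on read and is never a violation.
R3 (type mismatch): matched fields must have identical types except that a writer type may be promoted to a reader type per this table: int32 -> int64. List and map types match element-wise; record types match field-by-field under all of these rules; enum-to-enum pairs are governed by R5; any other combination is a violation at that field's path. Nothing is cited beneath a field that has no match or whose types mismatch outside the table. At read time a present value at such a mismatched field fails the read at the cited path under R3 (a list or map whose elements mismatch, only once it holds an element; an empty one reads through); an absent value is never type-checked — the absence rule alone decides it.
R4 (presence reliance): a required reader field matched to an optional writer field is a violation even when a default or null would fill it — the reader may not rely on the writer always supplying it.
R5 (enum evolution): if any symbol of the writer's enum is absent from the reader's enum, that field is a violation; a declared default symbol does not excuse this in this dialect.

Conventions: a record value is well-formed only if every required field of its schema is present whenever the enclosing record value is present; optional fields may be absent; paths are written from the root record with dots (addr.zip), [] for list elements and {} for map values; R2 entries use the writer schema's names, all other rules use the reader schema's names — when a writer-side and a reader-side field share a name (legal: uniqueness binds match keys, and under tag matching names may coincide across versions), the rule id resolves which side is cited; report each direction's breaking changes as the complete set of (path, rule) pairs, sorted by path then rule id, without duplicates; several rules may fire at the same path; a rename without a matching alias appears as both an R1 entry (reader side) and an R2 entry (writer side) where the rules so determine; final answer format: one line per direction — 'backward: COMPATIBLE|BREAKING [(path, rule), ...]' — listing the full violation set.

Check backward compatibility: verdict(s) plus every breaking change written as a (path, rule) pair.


each type pair in Device: writer, then reader
backward for Device (reader v2, writer v1):
  no writer field matches reader avatar
  extras <- extras (list<string> -> list<string>, writer optional)
  signature <- signature (bytes -> bytes, writer required)
  country <- country (string -> bool, writer optional)
  height <- height (float32 -> int64, writer required)
  latitude <- latitude (float32 -> float32, writer required)
  writer status: unknown to reader
  rule R1 violated at avatar
  rule R3 violated at country
  rule R3 violated at height
  => 3 violation(s): backward is BREAKING for Device
the rest of the Device diff is inert for this question:
  removed field status from record Device -> inert for the asked Device verdict: nothing fires

backward: BREAKING [(avatar, R1), (country, R3), (height, R3)]


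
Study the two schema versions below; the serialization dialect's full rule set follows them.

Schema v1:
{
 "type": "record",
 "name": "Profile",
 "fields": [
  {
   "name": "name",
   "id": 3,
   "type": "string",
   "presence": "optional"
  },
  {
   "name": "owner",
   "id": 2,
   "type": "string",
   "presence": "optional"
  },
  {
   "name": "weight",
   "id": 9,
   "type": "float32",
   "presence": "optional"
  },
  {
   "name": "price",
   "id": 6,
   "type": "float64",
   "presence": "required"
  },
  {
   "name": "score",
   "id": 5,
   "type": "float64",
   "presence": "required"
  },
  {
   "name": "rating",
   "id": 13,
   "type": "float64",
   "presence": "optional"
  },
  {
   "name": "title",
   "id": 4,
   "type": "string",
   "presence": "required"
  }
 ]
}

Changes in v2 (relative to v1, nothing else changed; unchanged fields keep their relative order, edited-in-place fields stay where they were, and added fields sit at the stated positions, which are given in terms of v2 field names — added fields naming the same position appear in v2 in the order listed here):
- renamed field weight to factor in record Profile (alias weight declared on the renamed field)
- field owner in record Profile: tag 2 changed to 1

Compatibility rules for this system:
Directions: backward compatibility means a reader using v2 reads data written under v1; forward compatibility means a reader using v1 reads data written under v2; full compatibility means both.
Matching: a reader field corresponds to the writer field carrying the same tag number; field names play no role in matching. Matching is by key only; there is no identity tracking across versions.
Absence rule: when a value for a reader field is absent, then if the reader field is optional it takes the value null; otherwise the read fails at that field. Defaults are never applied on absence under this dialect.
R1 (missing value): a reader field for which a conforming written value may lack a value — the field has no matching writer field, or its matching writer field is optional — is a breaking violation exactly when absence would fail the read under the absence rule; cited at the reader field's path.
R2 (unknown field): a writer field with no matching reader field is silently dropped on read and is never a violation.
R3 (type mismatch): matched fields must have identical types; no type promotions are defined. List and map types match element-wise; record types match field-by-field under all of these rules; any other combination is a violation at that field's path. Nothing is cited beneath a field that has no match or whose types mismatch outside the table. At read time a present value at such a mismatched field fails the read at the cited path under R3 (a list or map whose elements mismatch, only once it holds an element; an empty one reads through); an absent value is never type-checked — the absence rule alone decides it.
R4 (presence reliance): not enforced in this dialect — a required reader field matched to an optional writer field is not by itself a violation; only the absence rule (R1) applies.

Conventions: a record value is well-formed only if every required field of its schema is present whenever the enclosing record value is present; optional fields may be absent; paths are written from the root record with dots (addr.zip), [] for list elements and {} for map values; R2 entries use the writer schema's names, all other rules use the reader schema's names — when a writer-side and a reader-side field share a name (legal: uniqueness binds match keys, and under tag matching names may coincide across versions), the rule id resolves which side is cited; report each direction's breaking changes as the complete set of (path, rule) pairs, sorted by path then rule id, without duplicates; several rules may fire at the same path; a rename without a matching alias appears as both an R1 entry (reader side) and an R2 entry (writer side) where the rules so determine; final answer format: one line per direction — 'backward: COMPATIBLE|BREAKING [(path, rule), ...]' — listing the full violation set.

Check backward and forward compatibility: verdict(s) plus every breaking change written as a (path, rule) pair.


arrows below run writer -> reader for Profile
checking backward for Profile: reader v2 against writer v1:
  string -> string, writer optional: name aligns to name
  no writer field matches reader owner
  float32 -> float32, writer optional: factor aligns to weight
  float64 -> float64, writer required: price aligns to price
  float64 -> float64, writer required: score aligns to score
  float64 -> float64, writer optional: rating aligns to rating
  string -> string, writer required: title aligns to title
  writer field owner has no reader counterpart
  => no violations; backward on Profile: COMPATIBLE
checking forward for Profile: reader v1 against writer v2:
  string -> string, writer optional: name aligns to name
  no writer field matches reader owner
  float32 -> float32, writer optional: weight aligns to factor
  float64 -> float64, writer required: price aligns to price
  float64 -> float64, writer required: score aligns to score
  float64 -> float64, writer optional: rating aligns to rating
  string -> string, writer required: title aligns to title
  writer field owner has no reader counterpart
  => no violations; forward on Profile: COMPATIBLE

backward: COMPATIBLE []; forward: COMPATIBLE []
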